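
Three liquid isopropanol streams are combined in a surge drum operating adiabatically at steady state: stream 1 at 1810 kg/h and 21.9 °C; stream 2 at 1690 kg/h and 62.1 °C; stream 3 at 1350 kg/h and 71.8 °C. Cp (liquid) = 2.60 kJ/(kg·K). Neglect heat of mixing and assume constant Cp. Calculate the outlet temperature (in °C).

T_out = 49.8 °C

No heat crosses the boundary, so H_out = H_in.
Σ ṁᵢCp,ᵢTᵢ = 1810×2.60×21.9 + 1690×2.60×62.1 + 1350×2.60×71.8 = 627950
Σ ṁᵢCp,ᵢ = 1810×2.60 + 1690×2.60 + 1350×2.60 = 12610
T_out = 627950 / 12610 = 49.798 °C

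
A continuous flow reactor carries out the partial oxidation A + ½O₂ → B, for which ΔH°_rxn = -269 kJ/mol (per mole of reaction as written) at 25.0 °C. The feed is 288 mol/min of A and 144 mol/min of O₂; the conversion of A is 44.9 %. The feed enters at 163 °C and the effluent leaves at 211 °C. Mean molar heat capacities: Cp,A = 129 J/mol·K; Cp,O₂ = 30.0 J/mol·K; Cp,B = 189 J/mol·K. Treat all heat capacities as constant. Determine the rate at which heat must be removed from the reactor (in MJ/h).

Q_out = 1900 MJ/h

Extent of reaction ξ = 0.449 × 288 = 129.31 mol/min
Reaction term: ξ·ΔH°_rxn = 129.31 × -269 = -34785 kJ/min
Sensible, feed 163→25 °C: -5723.1 kJ/min
Outlet flows (mol/min): A 158.69, O₂ 79.344, B 129.31
Sensible, products 25→211 °C: 8796.1 kJ/min
Q = ΔH = -31712 kJ/min = -528.53 kW
Heat removed = 1902.7 MJ/h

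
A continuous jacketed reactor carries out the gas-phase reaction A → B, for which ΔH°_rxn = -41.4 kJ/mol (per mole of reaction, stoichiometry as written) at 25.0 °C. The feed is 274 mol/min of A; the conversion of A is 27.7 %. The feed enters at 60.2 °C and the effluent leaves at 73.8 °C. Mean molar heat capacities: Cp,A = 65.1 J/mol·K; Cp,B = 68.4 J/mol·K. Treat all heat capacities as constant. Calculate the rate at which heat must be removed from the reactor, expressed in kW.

Extent of reaction ξ = 0.277 × 274 = 75.898 mol/min
Reaction term: ξ·ΔH°_rxn = 75.898 × -41.4 = -3142.2 kJ/min
Sensible, feed 60.2→25 °C: -627.88 kJ/min
Outlet flows (mol/min): A 198.1, B 75.898
Sensible, products 25→73.8 °C: 882.69 kJ/min
Q = ΔH = -2887.4 kJ/min = -48.123 kW
Heat removed = 48.123 kW

Q_out = 48.1 kW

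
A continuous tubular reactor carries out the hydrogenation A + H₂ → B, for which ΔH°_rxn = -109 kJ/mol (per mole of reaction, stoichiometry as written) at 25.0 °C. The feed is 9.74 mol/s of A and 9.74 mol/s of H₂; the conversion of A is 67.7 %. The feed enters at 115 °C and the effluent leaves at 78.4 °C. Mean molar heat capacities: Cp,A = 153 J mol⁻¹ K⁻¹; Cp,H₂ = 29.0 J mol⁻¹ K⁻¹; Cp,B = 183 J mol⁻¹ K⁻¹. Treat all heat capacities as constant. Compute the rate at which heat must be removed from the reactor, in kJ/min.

Extent of reaction ξ = 0.677 × 9.74 = 6.594 mol/s
Reaction term: ξ·ΔH°_rxn = 6.594 × -109 = -718.74 kJ/s
Sensible, feed 115→25 °C: -159.54 kJ/s
Outlet flows (mol/s): A 3.146, H₂ 3.146, B 6.594
Sensible, products 25→78.4 °C: 95.013 kJ/s
Q = ΔH = -783.27 kJ/s = -783.27 kW
Heat removed = 46996 kJ/min

Q_out = 47000 kJ/min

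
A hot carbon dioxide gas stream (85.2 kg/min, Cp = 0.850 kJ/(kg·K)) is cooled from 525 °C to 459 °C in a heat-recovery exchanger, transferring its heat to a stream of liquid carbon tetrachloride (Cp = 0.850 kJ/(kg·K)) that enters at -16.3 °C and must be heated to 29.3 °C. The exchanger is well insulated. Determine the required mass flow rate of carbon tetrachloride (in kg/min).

ṁ_c = 123 kg/min

Heat released by hot stream: Q = 85.2 × 0.850 × (525 − 459) = 4779.7 kJ/min
Energy balance on cold side (adiabatic exchanger): Q = ṁ_c·Cp_c·(T_c,out − T_c,in)
ṁ_c = 4779.7 / [0.850 × (29.3 − -16.3)] = 123.32 kg/min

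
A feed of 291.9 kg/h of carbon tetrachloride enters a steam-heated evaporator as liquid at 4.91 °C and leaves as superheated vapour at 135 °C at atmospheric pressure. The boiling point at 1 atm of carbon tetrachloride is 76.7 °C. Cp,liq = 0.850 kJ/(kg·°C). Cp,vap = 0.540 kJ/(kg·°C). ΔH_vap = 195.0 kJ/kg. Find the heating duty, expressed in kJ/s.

Q = 23.3 kJ/s

liquid 4.91→76.7 °C: 61.022 kJ/kg
vaporisation at 76.7 °C: 195 kJ/kg
vapour 76.7→135 °C: 31.482 kJ/kg
Δh = 61.022 + 195 + 31.482 = 287.5 kJ/kg
Q = ṁ·Δh = 291.9 kg/h × 287.5 kJ/kg = 83922 kJ/h
|Q| = 23.312 kW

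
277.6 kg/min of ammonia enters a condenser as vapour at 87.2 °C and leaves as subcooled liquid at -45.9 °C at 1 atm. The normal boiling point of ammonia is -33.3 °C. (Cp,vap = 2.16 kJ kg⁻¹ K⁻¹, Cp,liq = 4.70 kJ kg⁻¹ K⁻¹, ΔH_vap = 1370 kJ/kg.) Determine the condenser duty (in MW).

Q_c = 7.82 MW

vapour 87.2→-33.3 °C: -260.28 kJ/kg
condensation at -33.3 °C: -1370 kJ/kg
liquid -33.3→-45.9 °C: -59.22 kJ/kg
Δh = -260.28 + -1370 + -59.22 = -1689.5 kJ/kg
Q = ṁ·Δh = 277.6 kg/min × -1689.5 kJ/kg = -469010 kJ/min
|Q| = 7816.8 kW = 7.8168 MW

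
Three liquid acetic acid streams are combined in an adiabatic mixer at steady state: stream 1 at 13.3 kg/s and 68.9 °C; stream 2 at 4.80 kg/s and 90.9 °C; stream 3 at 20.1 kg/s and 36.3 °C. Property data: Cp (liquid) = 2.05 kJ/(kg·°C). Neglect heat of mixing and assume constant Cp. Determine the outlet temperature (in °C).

Energy balance with Q = 0: Σ ṁᵢCp,ᵢ(T_out − Tᵢ) = 0
Σ ṁᵢCp,ᵢTᵢ = 13.3×2.05×68.9 + 4.80×2.05×90.9 + 20.1×2.05×36.3 = 4268.8
Σ ṁᵢCp,ᵢ = 13.3×2.05 + 4.80×2.05 + 20.1×2.05 = 78.31
T_out = 4268.8 / 78.31 = 54.511 °C

T_out = 54.5 °C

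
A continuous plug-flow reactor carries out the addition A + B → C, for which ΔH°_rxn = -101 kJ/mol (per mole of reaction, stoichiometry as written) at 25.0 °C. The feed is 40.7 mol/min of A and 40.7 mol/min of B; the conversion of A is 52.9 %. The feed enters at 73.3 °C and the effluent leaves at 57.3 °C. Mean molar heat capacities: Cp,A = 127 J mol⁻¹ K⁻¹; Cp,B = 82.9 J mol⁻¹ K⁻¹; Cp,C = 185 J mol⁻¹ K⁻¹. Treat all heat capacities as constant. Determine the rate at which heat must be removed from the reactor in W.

Extent of reaction ξ = 0.529 × 40.7 = 21.53 mol/min
Reaction term: ξ·ΔH°_rxn = 21.53 × -101 = -2174.6 kJ/min
Sensible, feed 73.3→25 °C: -412.62 kJ/min
Outlet flows (mol/min): A 19.17, B 19.17, C 21.53
Sensible, products 25→57.3 °C: 258.62 kJ/min
Q = ΔH = -2328.6 kJ/min = -38.809 kW
Heat removed = 38809 W

Q_out = 38800 W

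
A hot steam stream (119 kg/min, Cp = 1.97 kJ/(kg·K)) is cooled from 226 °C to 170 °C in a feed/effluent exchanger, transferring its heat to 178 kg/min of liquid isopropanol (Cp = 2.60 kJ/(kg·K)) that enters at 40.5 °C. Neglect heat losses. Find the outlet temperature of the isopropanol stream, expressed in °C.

Heat released by hot stream: Q = 119 × 1.97 × (226 − 170) = 13128 kJ/min
Energy balance on cold side (adiabatic exchanger): Q = ṁ_c·Cp_c·(T_c,out − T_c,in)
T_c,out = 40.5 + 13128/(178 × 2.60) = 68.867 °C

T_c,out = 68.9 °C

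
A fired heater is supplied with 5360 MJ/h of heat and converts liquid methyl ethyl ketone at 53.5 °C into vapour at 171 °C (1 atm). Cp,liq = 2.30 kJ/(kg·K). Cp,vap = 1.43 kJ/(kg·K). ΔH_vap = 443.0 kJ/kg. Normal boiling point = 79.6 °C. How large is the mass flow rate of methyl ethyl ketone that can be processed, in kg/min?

ṁ = 141 kg/min

Δh = 2.30×(79.6−53.5) + 443.0 + 1.43×(171−79.6) = 633.73 kJ/kg
Q = 5360 MJ/h = 1488.9 kJ/s = 89333 kJ/min
ṁ = Q/Δh = 89333 / 633.73 = 140.96 kg/min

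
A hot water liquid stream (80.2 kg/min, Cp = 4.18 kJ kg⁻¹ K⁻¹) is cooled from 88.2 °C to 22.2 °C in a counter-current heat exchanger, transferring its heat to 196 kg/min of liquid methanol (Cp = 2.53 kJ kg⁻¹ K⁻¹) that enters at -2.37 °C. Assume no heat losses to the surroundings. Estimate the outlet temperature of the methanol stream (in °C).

T_c,out = 42.2 °C

Heat released by hot stream: Q = 80.2 × 4.18 × (88.2 − 22.2) = 22126 kJ/min
Energy balance on cold side (adiabatic exchanger): Q = ṁ_c·Cp_c·(T_c,out − T_c,in)
T_c,out = -2.37 + 22126/(196 × 2.53) = 42.249 °C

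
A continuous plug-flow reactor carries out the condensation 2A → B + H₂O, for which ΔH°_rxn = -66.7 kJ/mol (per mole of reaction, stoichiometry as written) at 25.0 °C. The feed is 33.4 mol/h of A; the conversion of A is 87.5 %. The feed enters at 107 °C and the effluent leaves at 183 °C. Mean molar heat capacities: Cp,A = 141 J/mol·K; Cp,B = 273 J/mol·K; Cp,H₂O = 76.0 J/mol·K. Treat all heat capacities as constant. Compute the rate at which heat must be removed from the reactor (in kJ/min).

Q_out = 7.70 kJ/min

Extent of reaction ξ = 0.875 × 33.4 / 2 = 14.612 mol/h
Reaction term: ξ·ΔH°_rxn = 14.612 × -66.7 = -974.65 kJ/h
Sensible, feed 107→25 °C: -386.17 kJ/h
Outlet flows (mol/h): A 4.175, B 14.612, H₂O 14.612
Sensible, products 25→183 °C: 898.77 kJ/h
Q = ΔH = -462.05 kJ/h = -0.12835 kW
Heat removed = 7.7009 kJ/min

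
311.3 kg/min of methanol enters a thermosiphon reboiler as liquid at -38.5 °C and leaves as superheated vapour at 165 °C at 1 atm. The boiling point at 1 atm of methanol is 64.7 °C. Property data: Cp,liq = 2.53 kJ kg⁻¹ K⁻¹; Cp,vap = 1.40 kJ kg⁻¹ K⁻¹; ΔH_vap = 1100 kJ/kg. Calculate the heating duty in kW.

Q = 7790 kW

liquid -38.5→64.7 °C: 261.1 kJ/kg
vaporisation at 64.7 °C: 1100 kJ/kg
vapour 64.7→165 °C: 140.42 kJ/kg
Δh = 261.1 + 1100 + 140.42 = 1501.5 kJ/kg
Q = ṁ·Δh = 311.3 kg/min × 1501.5 kJ/kg = 467420 kJ/min
|Q| = 7790.4 kW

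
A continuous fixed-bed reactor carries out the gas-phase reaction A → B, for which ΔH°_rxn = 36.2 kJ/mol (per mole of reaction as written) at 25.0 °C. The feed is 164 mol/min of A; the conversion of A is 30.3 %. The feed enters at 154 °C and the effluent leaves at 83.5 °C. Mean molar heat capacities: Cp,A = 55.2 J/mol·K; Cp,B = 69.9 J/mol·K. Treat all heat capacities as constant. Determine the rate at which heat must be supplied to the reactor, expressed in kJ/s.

Q_in = 20.1 kJ/s

Extent of reaction ξ = 0.303 × 164 = 49.692 mol/min
Reaction term: ξ·ΔH°_rxn = 49.692 × 36.2 = 1798.9 kJ/min
Sensible, feed 154→25 °C: -1167.8 kJ/min
Outlet flows (mol/min): A 114.31, B 49.692
Sensible, products 25→83.5 °C: 572.32 kJ/min
Q = ΔH = 1203.4 kJ/min = 20.056 kW
Heat supplied = 20.056 kJ/s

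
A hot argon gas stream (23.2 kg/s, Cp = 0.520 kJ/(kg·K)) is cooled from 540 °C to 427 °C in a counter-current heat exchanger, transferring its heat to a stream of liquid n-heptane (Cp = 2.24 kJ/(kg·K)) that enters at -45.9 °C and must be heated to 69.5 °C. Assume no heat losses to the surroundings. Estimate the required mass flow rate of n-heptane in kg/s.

Heat released by hot stream: Q = 23.2 × 0.520 × (540 − 427) = 1363.2 kJ/s
Energy balance on cold side (adiabatic exchanger): Q = ṁ_c·Cp_c·(T_c,out − T_c,in)
ṁ_c = 1363.2 / [2.24 × (69.5 − -45.9)] = 5.2737 kg/s

ṁ_c = 5.27 kg/s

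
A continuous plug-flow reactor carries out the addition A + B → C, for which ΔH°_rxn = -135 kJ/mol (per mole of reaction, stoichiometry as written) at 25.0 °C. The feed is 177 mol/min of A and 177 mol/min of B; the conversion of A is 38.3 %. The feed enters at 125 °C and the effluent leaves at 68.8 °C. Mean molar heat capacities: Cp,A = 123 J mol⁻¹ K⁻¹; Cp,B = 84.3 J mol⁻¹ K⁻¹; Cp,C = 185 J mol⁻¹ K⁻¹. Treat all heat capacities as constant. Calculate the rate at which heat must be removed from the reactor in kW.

Extent of reaction ξ = 0.383 × 177 = 67.791 mol/min
Reaction term: ξ·ΔH°_rxn = 67.791 × -135 = -9151.8 kJ/min
Sensible, feed 125→25 °C: -3669.2 kJ/min
Outlet flows (mol/min): A 109.21, B 109.21, C 67.791
Sensible, products 25→68.8 °C: 1540.9 kJ/min
Q = ΔH = -11280 kJ/min = -188 kW
Heat removed = 188 kW

Q_out = 188 kW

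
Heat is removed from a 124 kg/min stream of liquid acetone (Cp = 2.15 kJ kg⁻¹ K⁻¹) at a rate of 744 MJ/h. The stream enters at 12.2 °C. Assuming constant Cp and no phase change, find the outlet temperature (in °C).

Q = 744 MJ/h = 12400 kJ/min
ΔT = Q/(ṁ·Cp) = 12400/(124×2.15) = 46.512 K
T_out = 12.2 − 46.512 = -34.312 °C

T_out = -34.3 °C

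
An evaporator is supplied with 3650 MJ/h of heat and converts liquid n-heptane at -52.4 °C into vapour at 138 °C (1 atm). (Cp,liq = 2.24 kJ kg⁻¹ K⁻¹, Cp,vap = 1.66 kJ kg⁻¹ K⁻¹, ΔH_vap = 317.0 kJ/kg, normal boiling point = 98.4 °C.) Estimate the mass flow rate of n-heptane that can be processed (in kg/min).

ṁ = 84.4 kg/min

Δh = 2.24×(98.4−-52.4) + 317.0 + 1.66×(138−98.4) = 720.53 kJ/kg
Q = 3650 MJ/h = 1013.9 kJ/s = 60833 kJ/min
ṁ = Q/Δh = 60833 / 720.53 = 84.429 kg/min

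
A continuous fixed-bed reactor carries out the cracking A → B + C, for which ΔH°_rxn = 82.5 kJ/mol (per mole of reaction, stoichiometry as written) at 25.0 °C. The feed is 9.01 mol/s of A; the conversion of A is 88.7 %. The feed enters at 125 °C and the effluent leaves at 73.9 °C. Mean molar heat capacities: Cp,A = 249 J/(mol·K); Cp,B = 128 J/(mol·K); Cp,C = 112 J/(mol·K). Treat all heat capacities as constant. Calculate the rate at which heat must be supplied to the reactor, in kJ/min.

Q_in = 32500 kJ/min

Extent of reaction ξ = 0.887 × 9.01 = 7.9919 mol/s
Reaction term: ξ·ΔH°_rxn = 7.9919 × 82.5 = 659.33 kJ/s
Sensible, feed 125→25 °C: -224.35 kJ/s
Outlet flows (mol/s): A 1.0181, B 7.9919, C 7.9919
Sensible, products 25→73.9 °C: 106.19 kJ/s
Q = ΔH = 541.17 kJ/s = 541.17 kW
Heat supplied = 32470 kJ/min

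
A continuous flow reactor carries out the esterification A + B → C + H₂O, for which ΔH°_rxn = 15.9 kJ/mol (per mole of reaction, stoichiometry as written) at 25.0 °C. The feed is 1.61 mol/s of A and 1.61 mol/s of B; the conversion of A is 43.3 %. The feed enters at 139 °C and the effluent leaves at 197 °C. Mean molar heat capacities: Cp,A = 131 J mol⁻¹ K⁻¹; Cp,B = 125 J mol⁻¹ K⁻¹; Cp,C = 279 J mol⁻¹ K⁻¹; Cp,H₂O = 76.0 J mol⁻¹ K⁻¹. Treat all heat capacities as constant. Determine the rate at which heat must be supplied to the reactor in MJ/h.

Extent of reaction ξ = 0.433 × 1.61 = 0.69713 mol/s
Reaction term: ξ·ΔH°_rxn = 0.69713 × 15.9 = 11.084 kJ/s
Sensible, feed 139→25 °C: -46.986 kJ/s
Outlet flows (mol/s): A 0.91287, B 0.91287, C 0.69713, H₂O 0.69713
Sensible, products 25→197 °C: 82.762 kJ/s
Q = ΔH = 46.86 kJ/s = 46.86 kW
Heat supplied = 168.7 MJ/h

Q_in = 169 MJ/h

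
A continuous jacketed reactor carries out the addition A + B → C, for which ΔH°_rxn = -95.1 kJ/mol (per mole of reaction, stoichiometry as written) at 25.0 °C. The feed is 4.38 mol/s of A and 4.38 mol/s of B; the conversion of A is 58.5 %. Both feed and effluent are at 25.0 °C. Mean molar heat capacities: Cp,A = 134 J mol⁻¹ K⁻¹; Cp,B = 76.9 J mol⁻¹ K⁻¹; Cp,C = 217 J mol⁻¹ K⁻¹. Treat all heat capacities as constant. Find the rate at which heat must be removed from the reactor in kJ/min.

Q_out = 14600 kJ/min

Extent of reaction ξ = 0.585 × 4.38 = 2.5623 mol/s
Reaction term: ξ·ΔH°_rxn = 2.5623 × -95.1 = -243.67 kJ/s
Q = ΔH = -243.67 kJ/s = -243.67 kW
Heat removed = 14620 kJ/min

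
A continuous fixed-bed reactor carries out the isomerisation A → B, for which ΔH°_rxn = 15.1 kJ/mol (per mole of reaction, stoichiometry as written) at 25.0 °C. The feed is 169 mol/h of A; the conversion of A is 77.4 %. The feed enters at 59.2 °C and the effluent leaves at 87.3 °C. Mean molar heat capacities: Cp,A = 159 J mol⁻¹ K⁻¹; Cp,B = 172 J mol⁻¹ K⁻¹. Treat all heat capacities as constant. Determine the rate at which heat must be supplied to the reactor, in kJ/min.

Extent of reaction ξ = 0.774 × 169 = 130.81 mol/h
Reaction term: ξ·ΔH°_rxn = 130.81 × 15.1 = 1975.2 kJ/h
Sensible, feed 59.2→25 °C: -918.99 kJ/h
Outlet flows (mol/h): A 38.194, B 130.81
Sensible, products 25→87.3 °C: 1780 kJ/h
Q = ΔH = 2836.2 kJ/h = 0.78783 kW
Heat supplied = 47.27 kJ/min

Q_in = 47.3 kJ/min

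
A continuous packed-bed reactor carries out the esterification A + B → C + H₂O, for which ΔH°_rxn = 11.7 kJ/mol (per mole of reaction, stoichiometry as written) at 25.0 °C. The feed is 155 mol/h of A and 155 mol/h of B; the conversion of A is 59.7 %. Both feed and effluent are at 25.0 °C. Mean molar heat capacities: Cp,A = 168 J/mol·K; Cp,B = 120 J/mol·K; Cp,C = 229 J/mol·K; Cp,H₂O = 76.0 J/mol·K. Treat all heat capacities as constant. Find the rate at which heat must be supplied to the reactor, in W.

Extent of reaction ξ = 0.597 × 155 = 92.535 mol/h
Reaction term: ξ·ΔH°_rxn = 92.535 × 11.7 = 1082.7 kJ/h
Q = ΔH = 1082.7 kJ/h = 0.30074 kW
Heat supplied = 300.74 W

Q_in = 301 W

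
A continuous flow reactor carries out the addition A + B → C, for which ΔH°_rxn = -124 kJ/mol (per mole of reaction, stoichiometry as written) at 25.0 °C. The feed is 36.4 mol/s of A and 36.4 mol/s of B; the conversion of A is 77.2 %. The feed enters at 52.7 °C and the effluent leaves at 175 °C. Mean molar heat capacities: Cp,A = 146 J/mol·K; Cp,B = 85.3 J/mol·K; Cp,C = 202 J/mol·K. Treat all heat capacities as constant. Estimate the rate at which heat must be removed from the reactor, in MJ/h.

Q_out = 9280 MJ/h

Extent of reaction ξ = 0.772 × 36.4 = 28.101 mol/s
Reaction term: ξ·ΔH°_rxn = 28.101 × -124 = -3484.5 kJ/s
Sensible, feed 52.7→25 °C: -233.22 kJ/s
Outlet flows (mol/s): A 8.2992, B 8.2992, C 28.101
Sensible, products 25→175 °C: 1139.4 kJ/s
Q = ΔH = -2578.3 kJ/s = -2578.3 kW
Heat removed = 9281.9 MJ/h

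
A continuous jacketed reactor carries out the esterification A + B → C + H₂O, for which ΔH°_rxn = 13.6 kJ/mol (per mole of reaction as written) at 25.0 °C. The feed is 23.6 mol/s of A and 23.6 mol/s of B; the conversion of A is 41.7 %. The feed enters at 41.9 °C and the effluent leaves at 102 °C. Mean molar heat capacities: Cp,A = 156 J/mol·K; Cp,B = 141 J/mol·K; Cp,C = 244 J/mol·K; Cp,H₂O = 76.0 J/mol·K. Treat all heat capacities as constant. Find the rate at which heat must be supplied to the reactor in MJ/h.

Extent of reaction ξ = 0.417 × 23.6 = 9.8412 mol/s
Reaction term: ξ·ΔH°_rxn = 9.8412 × 13.6 = 133.84 kJ/s
Sensible, feed 41.9→25 °C: -118.46 kJ/s
Outlet flows (mol/s): A 13.759, B 13.759, C 9.8412, H₂O 9.8412
Sensible, products 25→102 °C: 557.14 kJ/s
Q = ΔH = 572.52 kJ/s = 572.52 kW
Heat supplied = 2061.1 MJ/h

Q_in = 2060 MJ/h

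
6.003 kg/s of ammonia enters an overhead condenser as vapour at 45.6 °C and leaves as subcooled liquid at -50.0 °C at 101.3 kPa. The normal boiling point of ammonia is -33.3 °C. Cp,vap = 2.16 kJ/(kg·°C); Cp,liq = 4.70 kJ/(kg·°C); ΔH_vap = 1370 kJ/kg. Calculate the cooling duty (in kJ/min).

Q_c = 583000 kJ/min

vapour 45.6→-33.3 °C: -170.42 kJ/kg
condensation at -33.3 °C: -1370 kJ/kg
liquid -33.3→-50.0 °C: -78.49 kJ/kg
Δh = -170.42 + -1370 + -78.49 = -1618.9 kJ/kg
Q = ṁ·Δh = 6.003 kg/s × -1618.9 kJ/kg = -9718.3 kJ/s
|Q| = 9718.3 kW = 583100 kJ/min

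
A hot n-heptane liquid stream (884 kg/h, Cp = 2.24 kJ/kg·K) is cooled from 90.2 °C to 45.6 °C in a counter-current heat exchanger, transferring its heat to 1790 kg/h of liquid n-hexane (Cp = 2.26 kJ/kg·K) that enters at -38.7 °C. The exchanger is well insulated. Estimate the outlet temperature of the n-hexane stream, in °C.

Heat released by hot stream: Q = 884 × 2.24 × (90.2 − 45.6) = 88315 kJ/h
Energy balance on cold side (adiabatic exchanger): Q = ṁ_c·Cp_c·(T_c,out − T_c,in)
T_c,out = -38.7 + 88315/(1790 × 2.26) = -16.869 °C

T_c,out = -16.9 °C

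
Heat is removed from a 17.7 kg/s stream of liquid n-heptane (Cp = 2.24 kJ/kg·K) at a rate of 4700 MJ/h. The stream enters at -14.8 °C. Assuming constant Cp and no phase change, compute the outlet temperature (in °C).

T_out = -47.7 °C

Q = 4700 MJ/h = 1305.6 kJ/s
ΔT = Q/(ṁ·Cp) = 1305.6/(17.7×2.24) = 32.929 K
T_out = -14.8 − 32.929 = -47.729 °C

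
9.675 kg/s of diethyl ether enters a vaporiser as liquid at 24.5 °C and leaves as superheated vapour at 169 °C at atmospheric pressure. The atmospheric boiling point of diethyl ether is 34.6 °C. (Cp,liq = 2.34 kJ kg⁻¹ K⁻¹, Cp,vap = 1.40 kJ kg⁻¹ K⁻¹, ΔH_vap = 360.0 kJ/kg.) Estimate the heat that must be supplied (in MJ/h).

Q = 19900 MJ/h

liquid 24.5→34.6 °C: 23.634 kJ/kg
vaporisation at 34.6 °C: 360 kJ/kg
vapour 34.6→169 °C: 188.16 kJ/kg
Δh = 23.634 + 360 + 188.16 = 571.79 kJ/kg
Q = ṁ·Δh = 9.675 kg/s × 571.79 kJ/kg = 5532.1 kJ/s
|Q| = 5532.1 kW = 19916 MJ/h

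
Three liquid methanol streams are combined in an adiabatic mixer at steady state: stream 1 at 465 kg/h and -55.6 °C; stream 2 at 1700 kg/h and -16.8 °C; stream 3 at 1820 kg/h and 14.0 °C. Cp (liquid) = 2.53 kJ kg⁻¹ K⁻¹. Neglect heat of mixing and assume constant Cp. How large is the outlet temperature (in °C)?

Adiabatic, steady state ⇒ Σ ṁᵢCp,ᵢ(T_out − Tᵢ) = 0
T_out = Σ ṁᵢCp,ᵢTᵢ / Σ ṁᵢCp,ᵢ
      = -73203 / 10082 = -7.2607 °C

T_out = -7.26 °C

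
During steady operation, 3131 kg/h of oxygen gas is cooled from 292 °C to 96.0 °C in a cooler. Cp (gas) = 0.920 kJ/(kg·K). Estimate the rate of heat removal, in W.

Q = ṁ·Cp·ΔT = 3131 × 0.920 × (96.0 − 292) = -564580 kJ/h
Converting: 564580 / 3600 s = 156.83 kW
Cooling duty = 156830 W

Q_c = 157000 W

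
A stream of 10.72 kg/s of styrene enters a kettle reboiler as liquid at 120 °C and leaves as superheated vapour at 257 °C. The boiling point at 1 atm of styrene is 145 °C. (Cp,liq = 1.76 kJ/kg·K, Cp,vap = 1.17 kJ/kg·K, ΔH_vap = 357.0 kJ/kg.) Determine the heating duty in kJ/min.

Q = 342000 kJ/min

liquid 120→145 °C: 44 kJ/kg
vaporisation at 145 °C: 357 kJ/kg
vapour 145→257 °C: 131.04 kJ/kg
Δh = 44 + 357 + 131.04 = 532.04 kJ/kg
Q = ṁ·Δh = 10.72 kg/s × 532.04 kJ/kg = 5703.5 kJ/s
|Q| = 5703.5 kW = 342210 kJ/min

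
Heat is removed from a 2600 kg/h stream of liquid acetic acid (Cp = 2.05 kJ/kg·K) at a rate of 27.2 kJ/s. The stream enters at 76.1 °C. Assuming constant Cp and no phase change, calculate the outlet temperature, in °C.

Q = 27.2 kJ/s = 97920 kJ/h
ΔT = Q/(ṁ·Cp) = 97920/(2600×2.05) = 18.371 K
T_out = 76.1 − 18.371 = 57.729 °C

T_out = 57.7 °C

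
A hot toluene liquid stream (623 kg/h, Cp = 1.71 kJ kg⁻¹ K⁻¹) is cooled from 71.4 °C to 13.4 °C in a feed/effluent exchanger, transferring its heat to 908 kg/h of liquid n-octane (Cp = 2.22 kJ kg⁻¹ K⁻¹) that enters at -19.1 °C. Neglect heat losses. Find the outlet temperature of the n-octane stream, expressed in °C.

T_c,out = 11.6 °C

Heat released by hot stream: Q = 623 × 1.71 × (71.4 − 13.4) = 61789 kJ/h
Energy balance on cold side (adiabatic exchanger): Q = ṁ_c·Cp_c·(T_c,out − T_c,in)
T_c,out = -19.1 + 61789/(908 × 2.22) = 11.553 °C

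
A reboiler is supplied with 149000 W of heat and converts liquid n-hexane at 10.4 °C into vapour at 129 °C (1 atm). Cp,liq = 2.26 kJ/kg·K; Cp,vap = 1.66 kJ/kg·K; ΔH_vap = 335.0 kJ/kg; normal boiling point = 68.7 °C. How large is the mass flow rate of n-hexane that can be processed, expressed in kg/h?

Δh = 2.26×(68.7−10.4) + 335.0 + 1.66×(129−68.7) = 566.86 kJ/kg
Q = 149000 W = 149 kJ/s = 536400 kJ/h
ṁ = Q/Δh = 536400 / 566.86 = 946.27 kg/h

ṁ = 946 kg/h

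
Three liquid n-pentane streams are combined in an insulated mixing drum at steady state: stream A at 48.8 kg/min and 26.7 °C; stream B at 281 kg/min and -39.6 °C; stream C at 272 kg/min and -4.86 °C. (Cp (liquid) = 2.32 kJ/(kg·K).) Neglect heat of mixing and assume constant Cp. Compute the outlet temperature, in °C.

No heat crosses the boundary, so H_out = H_in.
Σ ṁᵢCp,ᵢTᵢ = 48.8×2.32×26.7 + 281×2.32×-39.6 + 272×2.32×-4.86 = -25860
Σ ṁᵢCp,ᵢ = 48.8×2.32 + 281×2.32 + 272×2.32 = 1396.2
T_out = -25860 / 1396.2 = -18.522 °C

T_out = -18.5 °C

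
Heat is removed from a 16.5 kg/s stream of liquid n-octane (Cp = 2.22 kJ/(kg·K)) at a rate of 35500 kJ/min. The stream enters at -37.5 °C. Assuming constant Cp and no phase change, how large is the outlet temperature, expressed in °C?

Q = 35500 kJ/min = 591.67 kJ/s
ΔT = Q/(ṁ·Cp) = 591.67/(16.5×2.22) = 16.153 K
T_out = -37.5 − 16.153 = -53.653 °C

T_out = -53.7 °C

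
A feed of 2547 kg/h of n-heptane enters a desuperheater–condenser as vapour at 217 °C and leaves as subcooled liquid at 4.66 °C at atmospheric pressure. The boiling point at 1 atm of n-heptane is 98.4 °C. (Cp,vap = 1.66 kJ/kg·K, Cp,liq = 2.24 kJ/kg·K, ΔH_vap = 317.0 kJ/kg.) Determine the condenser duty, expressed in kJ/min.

Q_c = 30700 kJ/min

vapour 217→98.4 °C: -196.88 kJ/kg
condensation at 98.4 °C: -317 kJ/kg
liquid 98.4→4.66 °C: -209.98 kJ/kg
Δh = -196.88 + -317 + -209.98 = -723.85 kJ/kg
Q = ṁ·Δh = 2547 kg/h × -723.85 kJ/kg = -1.8437e+06 kJ/h
|Q| = 512.13 kW = 30728 kJ/min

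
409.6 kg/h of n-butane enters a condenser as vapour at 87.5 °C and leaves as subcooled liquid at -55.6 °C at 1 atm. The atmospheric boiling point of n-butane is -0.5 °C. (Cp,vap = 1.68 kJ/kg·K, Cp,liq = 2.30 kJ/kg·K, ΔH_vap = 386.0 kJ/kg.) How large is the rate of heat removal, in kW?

Q_c = 75.2 kW

vapour 87.5→-0.5 °C: -147.84 kJ/kg
condensation at -0.5 °C: -386 kJ/kg
liquid -0.5→-55.6 °C: -126.73 kJ/kg
Δh = -147.84 + -386 + -126.73 = -660.57 kJ/kg
Q = ṁ·Δh = 409.6 kg/h × -660.57 kJ/kg = -270570 kJ/h
|Q| = 75.158 kW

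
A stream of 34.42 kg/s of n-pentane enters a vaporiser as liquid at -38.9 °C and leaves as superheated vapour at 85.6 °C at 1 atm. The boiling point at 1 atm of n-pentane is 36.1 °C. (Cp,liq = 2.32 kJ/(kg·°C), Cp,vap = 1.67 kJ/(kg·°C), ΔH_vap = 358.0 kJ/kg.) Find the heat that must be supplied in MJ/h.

Q = 76200 MJ/h

liquid -38.9→36.1 °C: 174 kJ/kg
vaporisation at 36.1 °C: 358 kJ/kg
vapour 36.1→85.6 °C: 82.665 kJ/kg
Δh = 174 + 358 + 82.665 = 614.66 kJ/kg
Q = ṁ·Δh = 34.42 kg/s × 614.66 kJ/kg = 21157 kJ/s
|Q| = 21157 kW = 76164 MJ/h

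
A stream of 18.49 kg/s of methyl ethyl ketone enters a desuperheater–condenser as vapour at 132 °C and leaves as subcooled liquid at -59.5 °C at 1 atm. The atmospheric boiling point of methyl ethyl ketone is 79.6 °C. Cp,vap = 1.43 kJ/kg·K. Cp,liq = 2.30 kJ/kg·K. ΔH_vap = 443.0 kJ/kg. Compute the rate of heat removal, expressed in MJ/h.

vapour 132→79.6 °C: -74.932 kJ/kg
condensation at 79.6 °C: -443 kJ/kg
liquid 79.6→-59.5 °C: -319.93 kJ/kg
Δh = -74.932 + -443 + -319.93 = -837.86 kJ/kg
Q = ṁ·Δh = 18.49 kg/s × -837.86 kJ/kg = -15492 kJ/s
|Q| = 15492 kW = 55771 MJ/h

Q_c = 55800 MJ/h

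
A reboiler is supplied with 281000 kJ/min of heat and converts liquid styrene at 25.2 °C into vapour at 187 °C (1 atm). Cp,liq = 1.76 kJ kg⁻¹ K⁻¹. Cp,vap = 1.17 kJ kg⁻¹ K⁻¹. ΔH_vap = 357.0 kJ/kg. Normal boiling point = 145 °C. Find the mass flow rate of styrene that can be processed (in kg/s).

ṁ = 7.59 kg/s

Δh = 1.76×(145−25.2) + 357.0 + 1.17×(187−145) = 616.99 kJ/kg
Q = 281000 kJ/min = 4683.3 kJ/s = 4683.3 kJ/s
ṁ = Q/Δh = 4683.3 / 616.99 = 7.5906 kg/s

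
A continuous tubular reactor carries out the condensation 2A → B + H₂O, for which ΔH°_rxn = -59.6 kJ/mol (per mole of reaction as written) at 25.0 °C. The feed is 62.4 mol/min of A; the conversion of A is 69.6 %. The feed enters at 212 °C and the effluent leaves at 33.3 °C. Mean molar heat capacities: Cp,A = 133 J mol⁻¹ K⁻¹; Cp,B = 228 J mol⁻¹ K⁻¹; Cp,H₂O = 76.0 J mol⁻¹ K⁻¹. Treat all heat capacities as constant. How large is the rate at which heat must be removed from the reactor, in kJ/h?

Extent of reaction ξ = 0.696 × 62.4 / 2 = 21.715 mol/min
Reaction term: ξ·ΔH°_rxn = 21.715 × -59.6 = -1294.2 kJ/min
Sensible, feed 212→25 °C: -1552 kJ/min
Outlet flows (mol/min): A 18.97, B 21.715, H₂O 21.715
Sensible, products 25→33.3 °C: 75.732 kJ/min
Q = ΔH = -2770.4 kJ/min = -46.174 kW
Heat removed = 166230 kJ/h

Q_out = 166000 kJ/h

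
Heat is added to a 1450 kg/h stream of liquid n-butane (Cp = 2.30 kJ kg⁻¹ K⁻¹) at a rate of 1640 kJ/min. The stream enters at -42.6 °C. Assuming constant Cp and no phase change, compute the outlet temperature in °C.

Q = 1640 kJ/min = 98400 kJ/h
ΔT = Q/(ṁ·Cp) = 98400/(1450×2.30) = 29.505 K
T_out = -42.6 + 29.505 = -13.095 °C

T_out = -13.1 °C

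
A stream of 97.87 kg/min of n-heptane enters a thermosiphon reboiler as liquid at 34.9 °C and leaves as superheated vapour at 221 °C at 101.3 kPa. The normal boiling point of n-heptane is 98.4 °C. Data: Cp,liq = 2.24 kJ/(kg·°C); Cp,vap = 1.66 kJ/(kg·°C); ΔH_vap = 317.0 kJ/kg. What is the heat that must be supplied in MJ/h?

liquid 34.9→98.4 °C: 142.24 kJ/kg
vaporisation at 98.4 °C: 317 kJ/kg
vapour 98.4→221 °C: 203.52 kJ/kg
Δh = 142.24 + 317 + 203.52 = 662.76 kJ/kg
Q = ṁ·Δh = 97.87 kg/min × 662.76 kJ/kg = 64864 kJ/min
|Q| = 1081.1 kW = 3891.8 MJ/h

Q = 3890 MJ/h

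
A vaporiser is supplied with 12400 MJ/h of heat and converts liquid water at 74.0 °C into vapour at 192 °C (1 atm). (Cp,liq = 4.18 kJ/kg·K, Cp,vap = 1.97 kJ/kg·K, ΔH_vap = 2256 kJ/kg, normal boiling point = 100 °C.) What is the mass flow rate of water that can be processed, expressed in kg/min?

ṁ = 81.2 kg/min

Δh = 4.18×(100−74.0) + 2256 + 1.97×(192−100) = 2545.9 kJ/kg
Q = 12400 MJ/h = 3444.4 kJ/s = 206670 kJ/min
ṁ = Q/Δh = 206670 / 2545.9 = 81.176 kg/min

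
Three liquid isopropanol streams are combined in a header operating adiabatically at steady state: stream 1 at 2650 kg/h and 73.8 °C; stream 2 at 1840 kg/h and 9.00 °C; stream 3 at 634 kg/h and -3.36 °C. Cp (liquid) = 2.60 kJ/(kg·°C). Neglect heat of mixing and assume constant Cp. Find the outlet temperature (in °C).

Energy balance with Q = 0: Σ ṁᵢCp,ᵢ(T_out − Tᵢ) = 0
T_out = Σ ṁᵢCp,ᵢTᵢ / Σ ṁᵢCp,ᵢ
      = 546000 / 13322 = 40.984 °C

T_out = 41.0 °C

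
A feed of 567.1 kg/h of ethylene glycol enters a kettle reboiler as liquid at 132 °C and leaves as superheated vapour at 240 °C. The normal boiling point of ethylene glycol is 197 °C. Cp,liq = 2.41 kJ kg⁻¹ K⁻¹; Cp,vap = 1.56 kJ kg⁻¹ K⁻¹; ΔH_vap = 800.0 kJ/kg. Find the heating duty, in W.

liquid 132→197 °C: 156.65 kJ/kg
vaporisation at 197 °C: 800 kJ/kg
vapour 197→240 °C: 67.08 kJ/kg
Δh = 156.65 + 800 + 67.08 = 1023.7 kJ/kg
Q = ṁ·Δh = 567.1 kg/h × 1023.7 kJ/kg = 580560 kJ/h
|Q| = 161.27 kW = 161270 W

Q = 161000 W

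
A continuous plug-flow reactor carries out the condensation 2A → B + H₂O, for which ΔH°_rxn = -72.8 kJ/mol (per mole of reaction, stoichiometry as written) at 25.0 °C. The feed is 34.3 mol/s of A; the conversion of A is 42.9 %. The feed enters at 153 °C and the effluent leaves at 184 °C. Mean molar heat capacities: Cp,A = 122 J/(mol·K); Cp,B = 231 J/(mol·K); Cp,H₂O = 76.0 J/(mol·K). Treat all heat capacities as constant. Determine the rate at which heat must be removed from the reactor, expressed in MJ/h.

Extent of reaction ξ = 0.429 × 34.3 / 2 = 7.3573 mol/s
Reaction term: ξ·ΔH°_rxn = 7.3573 × -72.8 = -535.62 kJ/s
Sensible, feed 153→25 °C: -535.63 kJ/s
Outlet flows (mol/s): A 19.585, B 7.3573, H₂O 7.3573
Sensible, products 25→184 °C: 739.05 kJ/s
Q = ΔH = -332.19 kJ/s = -332.19 kW
Heat removed = 1195.9 MJ/h

Q_out = 1200 MJ/h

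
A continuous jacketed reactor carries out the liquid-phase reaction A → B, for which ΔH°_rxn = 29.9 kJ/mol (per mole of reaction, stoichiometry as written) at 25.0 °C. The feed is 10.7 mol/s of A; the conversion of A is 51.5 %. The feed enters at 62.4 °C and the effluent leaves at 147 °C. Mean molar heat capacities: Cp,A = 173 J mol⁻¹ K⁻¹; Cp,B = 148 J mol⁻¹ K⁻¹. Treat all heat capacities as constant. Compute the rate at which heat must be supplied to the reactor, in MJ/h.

Q_in = 1100 MJ/h

Extent of reaction ξ = 0.515 × 10.7 = 5.5105 mol/s
Reaction term: ξ·ΔH°_rxn = 5.5105 × 29.9 = 164.76 kJ/s
Sensible, feed 62.4→25 °C: -69.231 kJ/s
Outlet flows (mol/s): A 5.1895, B 5.5105
Sensible, products 25→147 °C: 209.03 kJ/s
Q = ΔH = 304.56 kJ/s = 304.56 kW
Heat supplied = 1096.4 MJ/h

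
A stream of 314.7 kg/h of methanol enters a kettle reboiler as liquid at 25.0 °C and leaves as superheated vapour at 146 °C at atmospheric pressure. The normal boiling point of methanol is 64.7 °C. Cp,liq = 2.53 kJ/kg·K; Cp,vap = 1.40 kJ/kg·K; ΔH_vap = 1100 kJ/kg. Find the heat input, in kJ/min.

liquid 25.0→64.7 °C: 100.44 kJ/kg
vaporisation at 64.7 °C: 1100 kJ/kg
vapour 64.7→146 °C: 113.82 kJ/kg
Δh = 100.44 + 1100 + 113.82 = 1314.3 kJ/kg
Q = ṁ·Δh = 314.7 kg/h × 1314.3 kJ/kg = 413600 kJ/h
|Q| = 114.89 kW = 6893.3 kJ/min

Q = 6890 kJ/min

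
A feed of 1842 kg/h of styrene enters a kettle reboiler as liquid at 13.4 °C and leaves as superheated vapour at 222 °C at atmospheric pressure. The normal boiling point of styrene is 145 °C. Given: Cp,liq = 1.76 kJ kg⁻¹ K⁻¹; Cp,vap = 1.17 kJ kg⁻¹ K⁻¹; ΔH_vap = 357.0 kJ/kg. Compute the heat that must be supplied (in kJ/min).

Q = 20800 kJ/min

liquid 13.4→145 °C: 231.62 kJ/kg
vaporisation at 145 °C: 357 kJ/kg
vapour 145→222 °C: 90.09 kJ/kg
Δh = 231.62 + 357 + 90.09 = 678.71 kJ/kg
Q = ṁ·Δh = 1842 kg/h × 678.71 kJ/kg = 1.2502e+06 kJ/h
|Q| = 347.27 kW = 20836 kJ/min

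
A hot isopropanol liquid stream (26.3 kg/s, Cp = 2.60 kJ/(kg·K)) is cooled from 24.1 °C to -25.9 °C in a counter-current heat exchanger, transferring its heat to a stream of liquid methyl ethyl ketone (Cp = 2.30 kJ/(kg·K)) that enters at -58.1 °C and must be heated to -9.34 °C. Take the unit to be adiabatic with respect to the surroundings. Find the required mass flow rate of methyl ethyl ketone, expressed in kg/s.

Heat released by hot stream: Q = 26.3 × 2.60 × (24.1 − -25.9) = 3419 kJ/s
Energy balance on cold side (adiabatic exchanger): Q = ṁ_c·Cp_c·(T_c,out − T_c,in)
ṁ_c = 3419 / [2.30 × (-9.34 − -58.1)] = 30.486 kg/s

ṁ_c = 30.5 kg/s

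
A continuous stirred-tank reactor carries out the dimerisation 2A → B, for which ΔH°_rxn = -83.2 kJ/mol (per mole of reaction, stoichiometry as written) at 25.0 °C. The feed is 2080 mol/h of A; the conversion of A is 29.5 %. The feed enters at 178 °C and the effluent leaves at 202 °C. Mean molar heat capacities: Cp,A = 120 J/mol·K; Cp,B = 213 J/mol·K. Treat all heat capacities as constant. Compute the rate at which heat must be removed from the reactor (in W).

Q_out = 5830 W

Extent of reaction ξ = 0.295 × 2080 / 2 = 306.8 mol/h
Reaction term: ξ·ΔH°_rxn = 306.8 × -83.2 = -25526 kJ/h
Sensible, feed 178→25 °C: -38189 kJ/h
Outlet flows (mol/h): A 1466.4, B 306.8
Sensible, products 25→202 °C: 42713 kJ/h
Q = ΔH = -21002 kJ/h = -5.8338 kW
Heat removed = 5833.8 W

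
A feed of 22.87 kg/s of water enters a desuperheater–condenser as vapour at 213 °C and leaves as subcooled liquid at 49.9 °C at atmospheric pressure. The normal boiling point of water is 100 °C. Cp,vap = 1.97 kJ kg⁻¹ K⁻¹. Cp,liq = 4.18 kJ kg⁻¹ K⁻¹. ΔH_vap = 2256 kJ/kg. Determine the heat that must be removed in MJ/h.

vapour 213→100 °C: -222.61 kJ/kg
condensation at 100 °C: -2256 kJ/kg
liquid 100→49.9 °C: -209.42 kJ/kg
Δh = -222.61 + -2256 + -209.42 = -2688 kJ/kg
Q = ṁ·Δh = 22.87 kg/s × -2688 kJ/kg = -61475 kJ/s
|Q| = 61475 kW = 221310 MJ/h

Q_c = 221000 MJ/h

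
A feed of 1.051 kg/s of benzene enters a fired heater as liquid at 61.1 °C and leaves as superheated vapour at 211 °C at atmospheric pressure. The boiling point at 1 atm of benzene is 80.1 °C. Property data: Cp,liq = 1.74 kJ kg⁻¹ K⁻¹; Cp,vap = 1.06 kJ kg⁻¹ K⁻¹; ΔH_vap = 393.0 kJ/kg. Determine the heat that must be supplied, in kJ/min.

liquid 61.1→80.1 °C: 33.06 kJ/kg
vaporisation at 80.1 °C: 393 kJ/kg
vapour 80.1→211 °C: 138.75 kJ/kg
Δh = 33.06 + 393 + 138.75 = 564.81 kJ/kg
Q = ṁ·Δh = 1.051 kg/s × 564.81 kJ/kg = 593.62 kJ/s
|Q| = 593.62 kW = 35617 kJ/min

Q = 35600 kJ/min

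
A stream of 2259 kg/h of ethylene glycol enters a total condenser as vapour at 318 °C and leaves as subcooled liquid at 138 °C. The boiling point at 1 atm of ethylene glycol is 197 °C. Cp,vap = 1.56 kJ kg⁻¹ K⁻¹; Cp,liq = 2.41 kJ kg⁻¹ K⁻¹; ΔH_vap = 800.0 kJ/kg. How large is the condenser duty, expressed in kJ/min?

Q_c = 42600 kJ/min

vapour 318→197 °C: -188.76 kJ/kg
condensation at 197 °C: -800 kJ/kg
liquid 197→138 °C: -142.19 kJ/kg
Δh = -188.76 + -800 + -142.19 = -1131 kJ/kg
Q = ṁ·Δh = 2259 kg/h × -1131 kJ/kg = -2.5548e+06 kJ/h
|Q| = 709.67 kW = 42580 kJ/min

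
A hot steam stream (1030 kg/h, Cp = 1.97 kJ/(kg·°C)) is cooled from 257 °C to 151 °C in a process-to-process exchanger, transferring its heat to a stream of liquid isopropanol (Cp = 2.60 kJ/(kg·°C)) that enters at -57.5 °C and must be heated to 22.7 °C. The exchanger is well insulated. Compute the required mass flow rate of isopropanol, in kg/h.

ṁ_c = 1030 kg/h

Heat released by hot stream: Q = 1030 × 1.97 × (257 − 151) = 215080 kJ/h
Energy balance on cold side (adiabatic exchanger): Q = ṁ_c·Cp_c·(T_c,out − T_c,in)
ṁ_c = 215080 / [2.60 × (22.7 − -57.5)] = 1031.5 kg/h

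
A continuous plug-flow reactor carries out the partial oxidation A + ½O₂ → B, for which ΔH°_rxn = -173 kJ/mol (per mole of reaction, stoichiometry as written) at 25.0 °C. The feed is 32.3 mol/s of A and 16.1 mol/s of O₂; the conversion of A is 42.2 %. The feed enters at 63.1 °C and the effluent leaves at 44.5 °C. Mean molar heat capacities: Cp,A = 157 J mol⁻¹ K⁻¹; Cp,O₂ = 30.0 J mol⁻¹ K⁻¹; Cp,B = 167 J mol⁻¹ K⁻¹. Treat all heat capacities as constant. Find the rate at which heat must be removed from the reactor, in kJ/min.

Q_out = 148000 kJ/min

Extent of reaction ξ = 0.422 × 32.3 = 13.631 mol/s
Reaction term: ξ·ΔH°_rxn = 13.631 × -173 = -2358.1 kJ/s
Sensible, feed 63.1→25 °C: -211.61 kJ/s
Outlet flows (mol/s): A 18.669, O₂ 9.2847, B 13.631
Sensible, products 25→44.5 °C: 106.98 kJ/s
Q = ΔH = -2462.7 kJ/s = -2462.7 kW
Heat removed = 147760 kJ/min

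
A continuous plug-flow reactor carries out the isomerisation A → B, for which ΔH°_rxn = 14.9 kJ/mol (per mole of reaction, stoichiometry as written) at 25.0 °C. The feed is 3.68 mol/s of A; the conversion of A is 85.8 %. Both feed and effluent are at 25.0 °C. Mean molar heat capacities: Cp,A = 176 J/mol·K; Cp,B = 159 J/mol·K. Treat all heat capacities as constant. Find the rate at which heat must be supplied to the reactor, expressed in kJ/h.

Extent of reaction ξ = 0.858 × 3.68 = 3.1574 mol/s
Reaction term: ξ·ΔH°_rxn = 3.1574 × 14.9 = 47.046 kJ/s
Q = ΔH = 47.046 kJ/s = 47.046 kW
Heat supplied = 169370 kJ/h

Q_in = 169000 kJ/h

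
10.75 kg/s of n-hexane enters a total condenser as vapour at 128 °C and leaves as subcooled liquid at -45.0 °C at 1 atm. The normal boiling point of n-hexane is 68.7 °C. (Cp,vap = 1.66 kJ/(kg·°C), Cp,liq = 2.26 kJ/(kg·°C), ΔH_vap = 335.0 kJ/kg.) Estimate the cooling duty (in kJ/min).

Q_c = 445000 kJ/min

vapour 128→68.7 °C: -98.438 kJ/kg
condensation at 68.7 °C: -335 kJ/kg
liquid 68.7→-45.0 °C: -256.96 kJ/kg
Δh = -98.438 + -335 + -256.96 = -690.4 kJ/kg
Q = ṁ·Δh = 10.75 kg/s × -690.4 kJ/kg = -7421.8 kJ/s
|Q| = 7421.8 kW = 445310 kJ/min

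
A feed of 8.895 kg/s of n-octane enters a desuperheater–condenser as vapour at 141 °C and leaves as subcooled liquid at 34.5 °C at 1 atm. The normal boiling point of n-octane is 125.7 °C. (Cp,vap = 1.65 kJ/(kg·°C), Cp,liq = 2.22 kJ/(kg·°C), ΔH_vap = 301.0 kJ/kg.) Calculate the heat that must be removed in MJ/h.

Q_c = 16900 MJ/h

vapour 141→125.7 °C: -25.245 kJ/kg
condensation at 125.7 °C: -301 kJ/kg
liquid 125.7→34.5 °C: -202.46 kJ/kg
Δh = -25.245 + -301 + -202.46 = -528.71 kJ/kg
Q = ṁ·Δh = 8.895 kg/s × -528.71 kJ/kg = -4702.9 kJ/s
|Q| = 4702.9 kW = 16930 MJ/h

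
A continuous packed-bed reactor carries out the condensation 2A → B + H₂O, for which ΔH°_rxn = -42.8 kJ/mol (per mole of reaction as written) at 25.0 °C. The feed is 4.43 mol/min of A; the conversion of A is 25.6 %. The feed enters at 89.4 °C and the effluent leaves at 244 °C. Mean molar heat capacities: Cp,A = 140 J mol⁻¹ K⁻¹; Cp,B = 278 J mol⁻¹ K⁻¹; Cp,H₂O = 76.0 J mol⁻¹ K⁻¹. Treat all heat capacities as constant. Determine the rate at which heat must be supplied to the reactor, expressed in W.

Extent of reaction ξ = 0.256 × 4.43 / 2 = 0.56704 mol/min
Reaction term: ξ·ΔH°_rxn = 0.56704 × -42.8 = -24.269 kJ/min
Sensible, feed 89.4→25 °C: -39.941 kJ/min
Outlet flows (mol/min): A 3.2959, B 0.56704, H₂O 0.56704
Sensible, products 25→244 °C: 145.01 kJ/min
Q = ΔH = 80.803 kJ/min = 1.3467 kW
Heat supplied = 1346.7 W

Q_in = 1350 W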